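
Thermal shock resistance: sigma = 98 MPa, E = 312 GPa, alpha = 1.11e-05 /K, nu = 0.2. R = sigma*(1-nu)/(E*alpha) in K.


R = 98*(1-0.2)/(312*1000*1.11e-05) = 23 K

23


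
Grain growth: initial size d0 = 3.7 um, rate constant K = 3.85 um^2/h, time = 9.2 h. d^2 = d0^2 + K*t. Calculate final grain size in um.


d^2 = 3.7^2 + 3.85*9.2 = 49.11
d = sqrt(49.11) = 7.01 um

7.01


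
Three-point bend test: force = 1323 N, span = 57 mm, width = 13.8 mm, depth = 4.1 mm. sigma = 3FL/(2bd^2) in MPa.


sigma = 3*1323*57/(2*13.8*4.1^2) = 487.6 MPa

487.6


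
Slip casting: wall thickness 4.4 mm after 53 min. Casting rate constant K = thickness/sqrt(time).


K = 4.4 / sqrt(53) = 4.4 / 7.2801 = 0.604 mm/min^0.5

0.604


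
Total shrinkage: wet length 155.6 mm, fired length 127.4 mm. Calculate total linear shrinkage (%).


TS = (155.6 - 127.4) / 155.6 * 100 = 18.12%

18.12


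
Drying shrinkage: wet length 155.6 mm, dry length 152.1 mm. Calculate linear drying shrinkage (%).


DS = (155.6 - 152.1) / 155.6 * 100 = 2.25%

2.25


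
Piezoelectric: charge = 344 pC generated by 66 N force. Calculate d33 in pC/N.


d33 = 344 / 66 = 5.2 pC/N

5.2


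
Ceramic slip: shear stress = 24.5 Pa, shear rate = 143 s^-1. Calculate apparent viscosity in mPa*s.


eta = tau/gamma * 1000 = 24.5/143 * 1000 = 171.3 mPa*s

171.3


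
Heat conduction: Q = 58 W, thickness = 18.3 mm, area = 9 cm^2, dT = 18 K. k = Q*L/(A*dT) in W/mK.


k = 58*18.3/1000/(9/10000*18) = 65.52 W/mK

65.52


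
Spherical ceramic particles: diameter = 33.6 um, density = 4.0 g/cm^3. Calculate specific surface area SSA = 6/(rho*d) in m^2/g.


SSA = 6 / (4.0 * 33.6) = 0.045 m^2/g

0.045


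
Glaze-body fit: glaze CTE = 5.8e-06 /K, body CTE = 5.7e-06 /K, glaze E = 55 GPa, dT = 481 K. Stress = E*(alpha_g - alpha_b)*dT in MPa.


Stress = 55*1000*(5.8e-06 - 5.7e-06)*481 = 2.6 MPa

2.6


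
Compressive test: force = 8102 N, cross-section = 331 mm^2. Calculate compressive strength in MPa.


CS = 8102 / 331 = 24.5 MPa

24.5


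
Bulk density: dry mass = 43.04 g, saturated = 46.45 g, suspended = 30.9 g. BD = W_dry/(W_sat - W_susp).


BD = 43.04 / (46.45 - 30.9) = 43.04 / 15.55 = 2.768 g/cm^3

2.768


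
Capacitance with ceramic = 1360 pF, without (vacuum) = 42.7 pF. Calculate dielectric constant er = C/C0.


er = 1360 / 42.7 = 31.85

31.85


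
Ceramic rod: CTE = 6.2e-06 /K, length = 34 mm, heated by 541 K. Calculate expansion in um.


dL = 6.2e-06 * 34 * 541 * 1000 = 114.043 um

114.043


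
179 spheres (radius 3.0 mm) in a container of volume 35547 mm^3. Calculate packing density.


V_sphere = 4/3*pi*3.0^3 = 113.0973 mm^3
Total V = 179*113.0973 = 20244.4167 mm^3
PD = 20244.4167 / 35547 = 0.57

0.57


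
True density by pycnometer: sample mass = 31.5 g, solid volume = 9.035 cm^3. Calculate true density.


TD = 31.5 / 9.035 = 3.486 g/cm^3

3.486


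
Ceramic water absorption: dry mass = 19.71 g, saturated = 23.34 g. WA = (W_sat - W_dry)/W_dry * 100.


WA = (23.34 - 19.71) / 19.71 * 100 = 18.42%

18.42


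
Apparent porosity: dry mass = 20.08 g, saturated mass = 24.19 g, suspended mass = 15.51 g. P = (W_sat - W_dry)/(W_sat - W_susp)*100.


P = (24.19 - 20.08) / (24.19 - 15.51) * 100 = 4.11 / 8.68 * 100 = 47.4%

47.4


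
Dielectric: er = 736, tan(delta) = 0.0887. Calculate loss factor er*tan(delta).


Loss = 736 * 0.0887 = 65.283

65.283


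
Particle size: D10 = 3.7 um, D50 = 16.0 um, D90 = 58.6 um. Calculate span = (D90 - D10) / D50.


Span = (58.6 - 3.7) / 16.0 = 54.9 / 16.0 = 3.431

3.431


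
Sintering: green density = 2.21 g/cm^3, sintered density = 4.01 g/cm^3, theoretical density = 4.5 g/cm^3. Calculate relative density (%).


Relative = 4.01 / 4.5 * 100 = 89.1%

89.1


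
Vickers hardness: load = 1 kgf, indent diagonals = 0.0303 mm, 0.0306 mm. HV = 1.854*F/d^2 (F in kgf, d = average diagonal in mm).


d_avg = (0.0303+0.0306)/2 = 0.03045 mm
HV = 1.854*1/0.03045^2 = 2000

2000


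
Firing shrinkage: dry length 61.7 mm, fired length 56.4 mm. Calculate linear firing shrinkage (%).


FS = (61.7 - 56.4) / 61.7 * 100 = 8.59%

8.59


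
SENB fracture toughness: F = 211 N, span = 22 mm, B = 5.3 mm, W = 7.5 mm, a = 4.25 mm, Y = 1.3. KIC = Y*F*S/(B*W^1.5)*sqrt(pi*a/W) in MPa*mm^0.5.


KIC = 1.3*211*22/(5.3*7.5^1.5)*sqrt(pi*4.25/7.5) = 73.96

73.96


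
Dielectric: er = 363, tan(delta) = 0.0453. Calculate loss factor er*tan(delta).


Loss = 363 * 0.0453 = 16.444

16.444


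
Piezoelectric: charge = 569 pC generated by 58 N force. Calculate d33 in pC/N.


d33 = 569 / 58 = 9.8 pC/N

9.8


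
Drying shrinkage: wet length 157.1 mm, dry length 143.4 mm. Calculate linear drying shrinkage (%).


DS = (157.1 - 143.4) / 157.1 * 100 = 8.72%

8.72


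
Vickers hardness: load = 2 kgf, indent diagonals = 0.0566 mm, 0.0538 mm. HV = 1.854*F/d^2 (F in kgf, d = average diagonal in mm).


d_avg = (0.0566+0.0538)/2 = 0.0552 mm
HV = 1.854*2/0.0552^2 = 1217

1217


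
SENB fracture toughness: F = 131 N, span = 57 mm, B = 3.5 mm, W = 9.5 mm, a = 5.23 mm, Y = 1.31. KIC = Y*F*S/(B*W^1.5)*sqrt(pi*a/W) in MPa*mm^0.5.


KIC = 1.31*131*57/(3.5*9.5^1.5)*sqrt(pi*5.23/9.5) = 125.52

125.52


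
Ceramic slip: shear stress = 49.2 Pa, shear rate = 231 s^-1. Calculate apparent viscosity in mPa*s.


eta = tau/gamma * 1000 = 49.2/231 * 1000 = 213.0 mPa*s

213.0


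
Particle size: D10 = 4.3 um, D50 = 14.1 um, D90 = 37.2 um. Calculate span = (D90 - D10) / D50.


Span = (37.2 - 4.3) / 14.1 = 32.9 / 14.1 = 2.333

2.333


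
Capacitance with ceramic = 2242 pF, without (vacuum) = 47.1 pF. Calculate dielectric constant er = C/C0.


er = 2242 / 47.1 = 47.6

47.6


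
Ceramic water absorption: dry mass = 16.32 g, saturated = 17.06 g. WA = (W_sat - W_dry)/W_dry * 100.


WA = (17.06 - 16.32) / 16.32 * 100 = 4.53%

4.53


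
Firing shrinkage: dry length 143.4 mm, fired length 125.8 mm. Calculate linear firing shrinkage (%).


FS = (143.4 - 125.8) / 143.4 * 100 = 12.27%

12.27


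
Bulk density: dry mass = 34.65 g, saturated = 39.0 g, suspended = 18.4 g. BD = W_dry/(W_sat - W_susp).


BD = 34.65 / (39.0 - 18.4) = 34.65 / 20.6 = 1.682 g/cm^3

1.682


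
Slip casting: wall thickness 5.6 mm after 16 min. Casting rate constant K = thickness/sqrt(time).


K = 5.6 / sqrt(16) = 5.6 / 4.0 = 1.4 mm/min^0.5

1.4


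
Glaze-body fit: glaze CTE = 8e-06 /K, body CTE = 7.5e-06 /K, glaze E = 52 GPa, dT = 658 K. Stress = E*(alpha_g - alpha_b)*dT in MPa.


Stress = 52*1000*(8e-06 - 7.5e-06)*658 = 17.1 MPa

17.1


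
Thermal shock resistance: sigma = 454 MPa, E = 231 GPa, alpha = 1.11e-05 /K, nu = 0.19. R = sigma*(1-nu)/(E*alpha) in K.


R = 454*(1-0.19)/(231*1000*1.11e-05) = 143 K

143


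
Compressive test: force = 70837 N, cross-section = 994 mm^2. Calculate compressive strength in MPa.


CS = 70837 / 994 = 71.3 MPa

71.3


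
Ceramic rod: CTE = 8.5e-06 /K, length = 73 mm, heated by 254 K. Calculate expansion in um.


dL = 8.5e-06 * 73 * 254 * 1000 = 157.607 um

157.607


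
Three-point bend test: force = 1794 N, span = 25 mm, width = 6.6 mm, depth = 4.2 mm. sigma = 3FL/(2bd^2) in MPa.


sigma = 3*1794*25/(2*6.6*4.2^2) = 577.8 MPa

577.8


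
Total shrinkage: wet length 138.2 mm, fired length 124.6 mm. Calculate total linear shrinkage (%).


TS = (138.2 - 124.6) / 138.2 * 100 = 9.84%

9.84


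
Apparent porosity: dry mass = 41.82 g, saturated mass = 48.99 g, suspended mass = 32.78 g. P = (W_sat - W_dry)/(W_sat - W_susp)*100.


P = (48.99 - 41.82) / (48.99 - 32.78) * 100 = 7.17 / 16.21 * 100 = 44.2%

44.2


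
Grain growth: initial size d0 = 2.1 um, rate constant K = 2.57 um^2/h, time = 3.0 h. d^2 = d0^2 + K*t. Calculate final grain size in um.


d^2 = 2.1^2 + 2.57*3.0 = 12.12
d = sqrt(12.12) = 3.48 um

3.48


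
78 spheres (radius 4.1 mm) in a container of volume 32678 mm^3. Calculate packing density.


V_sphere = 4/3*pi*4.1^3 = 288.6956 mm^3
Total V = 78*288.6956 = 22518.2568 mm^3
PD = 22518.2568 / 32678 = 0.689

0.689


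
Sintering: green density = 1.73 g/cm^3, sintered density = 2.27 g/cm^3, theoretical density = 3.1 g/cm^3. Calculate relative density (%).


Relative = 2.27 / 3.1 * 100 = 73.2%

73.2


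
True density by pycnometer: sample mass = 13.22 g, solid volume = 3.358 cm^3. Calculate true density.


TD = 13.22 / 3.358 = 3.937 g/cm^3

3.937


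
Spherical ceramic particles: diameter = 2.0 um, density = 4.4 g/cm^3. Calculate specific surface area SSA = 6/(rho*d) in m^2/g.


SSA = 6 / (4.4 * 2.0) = 0.682 m^2/g

0.682


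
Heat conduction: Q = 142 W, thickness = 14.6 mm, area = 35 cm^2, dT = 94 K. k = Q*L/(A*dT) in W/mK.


k = 142*14.6/1000/(35/10000*94) = 6.3 W/mK

6.3


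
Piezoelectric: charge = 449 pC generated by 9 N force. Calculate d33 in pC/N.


d33 = 449 / 9 = 49.9 pC/N

49.9


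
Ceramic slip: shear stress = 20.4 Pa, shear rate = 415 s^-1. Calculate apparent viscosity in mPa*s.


eta = tau/gamma * 1000 = 20.4/415 * 1000 = 49.2 mPa*s

49.2


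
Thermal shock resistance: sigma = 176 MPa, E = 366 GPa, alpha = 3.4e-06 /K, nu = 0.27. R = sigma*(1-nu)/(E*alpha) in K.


R = 176*(1-0.27)/(366*1000*3.4e-06) = 103 K

103


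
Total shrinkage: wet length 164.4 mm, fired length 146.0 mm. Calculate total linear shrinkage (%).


TS = (164.4 - 146.0) / 164.4 * 100 = 11.19%

11.19


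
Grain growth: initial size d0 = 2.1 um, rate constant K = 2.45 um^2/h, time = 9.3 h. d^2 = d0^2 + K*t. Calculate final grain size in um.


d^2 = 2.1^2 + 2.45*9.3 = 27.195
d = sqrt(27.195) = 5.21 um

5.21


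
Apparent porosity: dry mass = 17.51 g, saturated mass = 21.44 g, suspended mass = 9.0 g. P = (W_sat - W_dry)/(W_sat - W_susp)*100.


P = (21.44 - 17.51) / (21.44 - 9.0) * 100 = 3.93 / 12.44 * 100 = 31.6%

31.6


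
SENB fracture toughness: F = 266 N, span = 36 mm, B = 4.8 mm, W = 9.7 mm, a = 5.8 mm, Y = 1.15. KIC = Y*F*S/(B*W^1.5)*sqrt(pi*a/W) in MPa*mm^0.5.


KIC = 1.15*266*36/(4.8*9.7^1.5)*sqrt(pi*5.8/9.7) = 104.08

104.08


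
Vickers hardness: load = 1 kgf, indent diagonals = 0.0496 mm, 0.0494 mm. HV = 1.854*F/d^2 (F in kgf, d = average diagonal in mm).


d_avg = (0.0496+0.0494)/2 = 0.0495 mm
HV = 1.854*1/0.0495^2 = 757

757


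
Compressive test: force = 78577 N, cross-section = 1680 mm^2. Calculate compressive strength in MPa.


CS = 78577 / 1680 = 46.8 MPa

46.8


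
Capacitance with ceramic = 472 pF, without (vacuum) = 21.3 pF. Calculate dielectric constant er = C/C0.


er = 472 / 21.3 = 22.16

22.16


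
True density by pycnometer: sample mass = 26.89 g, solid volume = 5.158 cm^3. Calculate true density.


TD = 26.89 / 5.158 = 5.213 g/cm^3

5.213


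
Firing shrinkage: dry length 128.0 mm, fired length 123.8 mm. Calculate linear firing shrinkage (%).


FS = (128.0 - 123.8) / 128.0 * 100 = 3.28%

3.28


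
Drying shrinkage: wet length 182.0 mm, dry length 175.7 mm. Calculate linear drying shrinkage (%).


DS = (182.0 - 175.7) / 182.0 * 100 = 3.46%

3.46


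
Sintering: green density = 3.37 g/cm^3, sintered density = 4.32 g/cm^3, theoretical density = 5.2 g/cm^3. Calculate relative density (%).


Relative = 4.32 / 5.2 * 100 = 83.1%

83.1


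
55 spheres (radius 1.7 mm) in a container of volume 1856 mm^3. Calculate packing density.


V_sphere = 4/3*pi*1.7^3 = 20.5795 mm^3
Total V = 55*20.5795 = 1131.8725 mm^3
PD = 1131.8725 / 1856 = 0.61

0.61


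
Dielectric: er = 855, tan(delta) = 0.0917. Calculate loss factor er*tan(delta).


Loss = 855 * 0.0917 = 78.404

78.404


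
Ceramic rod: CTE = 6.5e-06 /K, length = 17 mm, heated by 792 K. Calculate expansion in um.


dL = 6.5e-06 * 17 * 792 * 1000 = 87.516 um

87.516


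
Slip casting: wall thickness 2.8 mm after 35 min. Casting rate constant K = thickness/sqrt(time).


K = 2.8 / sqrt(35) = 2.8 / 5.9161 = 0.473 mm/min^0.5

0.473


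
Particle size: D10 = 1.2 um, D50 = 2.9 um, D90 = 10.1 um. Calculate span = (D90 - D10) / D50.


Span = (10.1 - 1.2) / 2.9 = 8.9 / 2.9 = 3.069

3.069


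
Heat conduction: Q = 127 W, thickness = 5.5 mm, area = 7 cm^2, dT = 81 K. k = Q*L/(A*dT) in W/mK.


k = 127*5.5/1000/(7/10000*81) = 12.32 W/mK

12.32


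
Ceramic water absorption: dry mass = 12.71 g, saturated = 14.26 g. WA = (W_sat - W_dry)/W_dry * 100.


WA = (14.26 - 12.71) / 12.71 * 100 = 12.2%

12.2


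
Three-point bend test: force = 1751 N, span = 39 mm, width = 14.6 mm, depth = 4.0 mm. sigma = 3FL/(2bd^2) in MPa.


sigma = 3*1751*39/(2*14.6*4.0^2) = 438.5 MPa

438.5


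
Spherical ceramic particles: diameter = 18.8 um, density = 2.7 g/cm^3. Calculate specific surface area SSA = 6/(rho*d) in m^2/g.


SSA = 6 / (2.7 * 18.8) = 0.118 m^2/g

0.118


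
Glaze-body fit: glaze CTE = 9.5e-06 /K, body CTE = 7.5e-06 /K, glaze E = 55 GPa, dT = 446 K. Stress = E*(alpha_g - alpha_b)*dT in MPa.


Stress = 55*1000*(9.5e-06 - 7.5e-06)*446 = 49.1 MPa

49.1


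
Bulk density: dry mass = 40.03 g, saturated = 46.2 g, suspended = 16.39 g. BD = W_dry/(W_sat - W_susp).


BD = 40.03 / (46.2 - 16.39) = 40.03 / 29.81 = 1.343 g/cm^3

1.343


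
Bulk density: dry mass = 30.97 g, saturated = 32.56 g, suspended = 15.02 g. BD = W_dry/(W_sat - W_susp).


BD = 30.97 / (32.56 - 15.02) = 30.97 / 17.54 = 1.766 g/cm^3

1.766


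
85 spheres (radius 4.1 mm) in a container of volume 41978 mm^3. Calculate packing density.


V_sphere = 4/3*pi*4.1^3 = 288.6956 mm^3
Total V = 85*288.6956 = 24539.126 mm^3
PD = 24539.126 / 41978 = 0.585

0.585


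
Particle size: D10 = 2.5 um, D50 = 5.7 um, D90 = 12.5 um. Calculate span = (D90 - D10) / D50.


Span = (12.5 - 2.5) / 5.7 = 10.0 / 5.7 = 1.754

1.754


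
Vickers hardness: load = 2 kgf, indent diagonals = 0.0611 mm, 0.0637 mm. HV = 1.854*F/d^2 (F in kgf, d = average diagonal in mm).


d_avg = (0.0611+0.0637)/2 = 0.0624 mm
HV = 1.854*2/0.0624^2 = 952

952


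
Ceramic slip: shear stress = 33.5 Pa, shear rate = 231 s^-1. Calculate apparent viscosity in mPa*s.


eta = tau/gamma * 1000 = 33.5/231 * 1000 = 145.0 mPa*s

145.0


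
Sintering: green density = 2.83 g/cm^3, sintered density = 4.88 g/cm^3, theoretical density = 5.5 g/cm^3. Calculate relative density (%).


Relative = 4.88 / 5.5 * 100 = 88.7%

88.7


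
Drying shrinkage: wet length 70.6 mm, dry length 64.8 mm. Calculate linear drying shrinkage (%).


DS = (70.6 - 64.8) / 70.6 * 100 = 8.22%

8.22


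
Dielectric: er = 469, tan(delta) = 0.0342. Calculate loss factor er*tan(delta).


Loss = 469 * 0.0342 = 16.04

16.04


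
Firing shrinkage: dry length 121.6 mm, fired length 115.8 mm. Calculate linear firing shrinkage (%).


FS = (121.6 - 115.8) / 121.6 * 100 = 4.77%

4.77


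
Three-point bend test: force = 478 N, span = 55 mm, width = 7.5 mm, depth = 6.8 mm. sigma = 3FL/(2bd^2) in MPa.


sigma = 3*478*55/(2*7.5*6.8^2) = 113.7 MPa

113.7


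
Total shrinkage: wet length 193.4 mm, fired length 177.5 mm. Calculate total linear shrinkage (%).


TS = (193.4 - 177.5) / 193.4 * 100 = 8.22%

8.22


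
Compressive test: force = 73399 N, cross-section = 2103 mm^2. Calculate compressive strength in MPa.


CS = 73399 / 2103 = 34.9 MPa

34.9


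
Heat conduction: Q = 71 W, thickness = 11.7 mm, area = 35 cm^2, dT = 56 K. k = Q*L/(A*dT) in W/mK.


k = 71*11.7/1000/(35/10000*56) = 4.24 W/mK

4.24


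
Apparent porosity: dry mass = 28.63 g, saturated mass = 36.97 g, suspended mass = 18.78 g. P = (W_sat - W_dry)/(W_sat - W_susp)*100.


P = (36.97 - 28.63) / (36.97 - 18.78) * 100 = 8.34 / 18.19 * 100 = 45.8%

45.8


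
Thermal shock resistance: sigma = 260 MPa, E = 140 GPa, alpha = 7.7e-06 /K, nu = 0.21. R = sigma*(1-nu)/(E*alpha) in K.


R = 260*(1-0.21)/(140*1000*7.7e-06) = 191 K

191


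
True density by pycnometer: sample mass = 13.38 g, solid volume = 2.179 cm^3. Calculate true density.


TD = 13.38 / 2.179 = 6.14 g/cm^3

6.14


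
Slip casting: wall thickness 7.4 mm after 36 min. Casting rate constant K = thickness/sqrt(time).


K = 7.4 / sqrt(36) = 7.4 / 6.0 = 1.233 mm/min^0.5

1.233


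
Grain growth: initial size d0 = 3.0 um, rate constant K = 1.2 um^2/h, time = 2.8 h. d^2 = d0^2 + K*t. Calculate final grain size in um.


d^2 = 3.0^2 + 1.2*2.8 = 12.36
d = sqrt(12.36) = 3.52 um

3.52


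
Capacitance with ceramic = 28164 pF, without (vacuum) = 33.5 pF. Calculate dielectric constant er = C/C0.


er = 28164 / 33.5 = 840.72

840.72


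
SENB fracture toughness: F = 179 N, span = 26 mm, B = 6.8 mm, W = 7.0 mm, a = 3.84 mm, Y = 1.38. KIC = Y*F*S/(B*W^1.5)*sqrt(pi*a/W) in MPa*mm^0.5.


KIC = 1.38*179*26/(6.8*7.0^1.5)*sqrt(pi*3.84/7.0) = 66.95

66.95


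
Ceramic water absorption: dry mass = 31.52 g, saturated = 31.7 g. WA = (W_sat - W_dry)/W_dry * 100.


WA = (31.7 - 31.52) / 31.52 * 100 = 0.57%

0.57


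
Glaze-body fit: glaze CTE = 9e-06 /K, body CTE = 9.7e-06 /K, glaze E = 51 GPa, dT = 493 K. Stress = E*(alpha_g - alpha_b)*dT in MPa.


Stress = 51*1000*(9e-06 - 9.7e-06)*493 = -17.6 MPa

-17.6


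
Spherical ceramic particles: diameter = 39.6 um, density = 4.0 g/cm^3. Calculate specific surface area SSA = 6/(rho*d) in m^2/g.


SSA = 6 / (4.0 * 39.6) = 0.038 m^2/g

0.038


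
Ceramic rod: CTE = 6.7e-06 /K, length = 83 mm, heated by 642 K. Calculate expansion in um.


dL = 6.7e-06 * 83 * 642 * 1000 = 357.016 um

357.016


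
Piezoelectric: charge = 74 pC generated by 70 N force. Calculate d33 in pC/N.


d33 = 74 / 70 = 1.1 pC/N

1.1


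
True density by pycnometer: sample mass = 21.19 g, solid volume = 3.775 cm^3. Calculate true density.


TD = 21.19 / 3.775 = 5.613 g/cm^3

5.613


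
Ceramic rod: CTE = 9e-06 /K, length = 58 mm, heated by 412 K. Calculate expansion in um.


dL = 9e-06 * 58 * 412 * 1000 = 215.064 um

215.064


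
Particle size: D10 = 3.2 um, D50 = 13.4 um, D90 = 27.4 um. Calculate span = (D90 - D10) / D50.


Span = (27.4 - 3.2) / 13.4 = 24.2 / 13.4 = 1.806

1.806


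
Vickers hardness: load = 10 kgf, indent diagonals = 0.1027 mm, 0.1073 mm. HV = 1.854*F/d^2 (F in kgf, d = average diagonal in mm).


d_avg = (0.1027+0.1073)/2 = 0.105 mm
HV = 1.854*10/0.105^2 = 1682

1682


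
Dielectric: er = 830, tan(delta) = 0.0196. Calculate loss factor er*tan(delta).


Loss = 830 * 0.0196 = 16.268

16.268


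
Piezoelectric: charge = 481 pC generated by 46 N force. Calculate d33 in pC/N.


d33 = 481 / 46 = 10.5 pC/N

10.5


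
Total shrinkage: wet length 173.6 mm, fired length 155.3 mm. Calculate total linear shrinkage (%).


TS = (173.6 - 155.3) / 173.6 * 100 = 10.54%

10.54


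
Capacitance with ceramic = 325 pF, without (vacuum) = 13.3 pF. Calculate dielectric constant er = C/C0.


er = 325 / 13.3 = 24.44

24.44


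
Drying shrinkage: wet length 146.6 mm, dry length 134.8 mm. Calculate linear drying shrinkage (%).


DS = (146.6 - 134.8) / 146.6 * 100 = 8.05%

8.05


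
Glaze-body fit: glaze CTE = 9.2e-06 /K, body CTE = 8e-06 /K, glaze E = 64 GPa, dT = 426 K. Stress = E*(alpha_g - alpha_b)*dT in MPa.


Stress = 64*1000*(9.2e-06 - 8e-06)*426 = 32.7 MPa

32.7


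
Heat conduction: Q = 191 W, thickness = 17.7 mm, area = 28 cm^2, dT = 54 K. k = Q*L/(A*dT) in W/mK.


k = 191*17.7/1000/(28/10000*54) = 22.36 W/mK

22.36


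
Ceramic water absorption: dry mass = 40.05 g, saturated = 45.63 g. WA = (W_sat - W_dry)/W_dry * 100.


WA = (45.63 - 40.05) / 40.05 * 100 = 13.93%

13.93


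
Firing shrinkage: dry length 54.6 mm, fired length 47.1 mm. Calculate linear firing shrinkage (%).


FS = (54.6 - 47.1) / 54.6 * 100 = 13.74%

13.74


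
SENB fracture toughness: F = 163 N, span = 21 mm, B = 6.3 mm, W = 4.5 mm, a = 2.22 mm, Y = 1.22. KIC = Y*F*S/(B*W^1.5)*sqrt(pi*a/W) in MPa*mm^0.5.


KIC = 1.22*163*21/(6.3*4.5^1.5)*sqrt(pi*2.22/4.5) = 86.45

86.45


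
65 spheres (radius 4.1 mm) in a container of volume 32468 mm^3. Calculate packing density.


V_sphere = 4/3*pi*4.1^3 = 288.6956 mm^3
Total V = 65*288.6956 = 18765.214 mm^3
PD = 18765.214 / 32468 = 0.578

0.578


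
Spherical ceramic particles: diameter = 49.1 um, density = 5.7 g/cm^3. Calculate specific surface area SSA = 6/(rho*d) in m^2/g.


SSA = 6 / (5.7 * 49.1) = 0.021 m^2/g

0.021


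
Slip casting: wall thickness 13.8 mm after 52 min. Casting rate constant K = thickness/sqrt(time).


K = 13.8 / sqrt(52) = 13.8 / 7.2111 = 1.914 mm/min^0.5

1.914


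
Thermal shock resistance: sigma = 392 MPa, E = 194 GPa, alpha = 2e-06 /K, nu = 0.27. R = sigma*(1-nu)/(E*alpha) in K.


R = 392*(1-0.27)/(194*1000*2e-06) = 738 K

738


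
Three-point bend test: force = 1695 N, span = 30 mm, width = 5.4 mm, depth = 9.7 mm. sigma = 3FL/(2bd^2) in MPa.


sigma = 3*1695*30/(2*5.4*9.7^2) = 150.1 MPa

150.1


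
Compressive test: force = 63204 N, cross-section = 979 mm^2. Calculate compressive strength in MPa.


CS = 63204 / 979 = 64.6 MPa

64.6


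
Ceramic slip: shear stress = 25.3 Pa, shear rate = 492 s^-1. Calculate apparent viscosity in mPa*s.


eta = tau/gamma * 1000 = 25.3/492 * 1000 = 51.4 mPa*s

51.4


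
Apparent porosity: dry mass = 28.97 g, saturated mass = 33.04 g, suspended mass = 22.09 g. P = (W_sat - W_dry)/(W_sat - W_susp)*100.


P = (33.04 - 28.97) / (33.04 - 22.09) * 100 = 4.07 / 10.95 * 100 = 37.2%

37.2


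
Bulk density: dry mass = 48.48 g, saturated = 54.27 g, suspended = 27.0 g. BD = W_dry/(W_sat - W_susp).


BD = 48.48 / (54.27 - 27.0) = 48.48 / 27.27 = 1.778 g/cm^3

1.778


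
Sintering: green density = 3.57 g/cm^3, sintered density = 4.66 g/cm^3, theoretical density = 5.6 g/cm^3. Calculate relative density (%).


Relative = 4.66 / 5.6 * 100 = 83.2%

83.2


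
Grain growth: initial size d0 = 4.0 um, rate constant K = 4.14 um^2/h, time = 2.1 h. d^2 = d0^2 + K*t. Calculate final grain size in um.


d^2 = 4.0^2 + 4.14*2.1 = 24.694
d = sqrt(24.694) = 4.97 um

4.97


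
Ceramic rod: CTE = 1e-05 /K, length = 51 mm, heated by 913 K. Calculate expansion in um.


dL = 1e-05 * 51 * 913 * 1000 = 465.63 um

465.63


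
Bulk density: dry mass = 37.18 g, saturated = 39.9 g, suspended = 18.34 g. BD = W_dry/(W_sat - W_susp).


BD = 37.18 / (39.9 - 18.34) = 37.18 / 21.56 = 1.724 g/cm^3

1.724


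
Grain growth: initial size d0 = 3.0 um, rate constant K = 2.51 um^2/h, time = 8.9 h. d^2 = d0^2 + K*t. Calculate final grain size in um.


d^2 = 3.0^2 + 2.51*8.9 = 31.339
d = sqrt(31.339) = 5.6 um

5.6


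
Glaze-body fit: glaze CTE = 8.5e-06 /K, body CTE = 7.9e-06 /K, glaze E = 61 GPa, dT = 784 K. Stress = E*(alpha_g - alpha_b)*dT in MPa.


Stress = 61*1000*(8.5e-06 - 7.9e-06)*784 = 28.7 MPa

28.7


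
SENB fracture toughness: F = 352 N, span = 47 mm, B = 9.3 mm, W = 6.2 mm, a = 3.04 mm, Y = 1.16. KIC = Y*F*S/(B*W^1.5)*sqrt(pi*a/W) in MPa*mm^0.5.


KIC = 1.16*352*47/(9.3*6.2^1.5)*sqrt(pi*3.04/6.2) = 165.9

165.9


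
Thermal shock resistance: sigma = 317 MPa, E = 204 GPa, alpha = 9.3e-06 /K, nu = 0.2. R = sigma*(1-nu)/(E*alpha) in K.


R = 317*(1-0.2)/(204*1000*9.3e-06) = 134 K

134


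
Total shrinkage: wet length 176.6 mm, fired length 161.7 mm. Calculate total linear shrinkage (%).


TS = (176.6 - 161.7) / 176.6 * 100 = 8.44%

8.44


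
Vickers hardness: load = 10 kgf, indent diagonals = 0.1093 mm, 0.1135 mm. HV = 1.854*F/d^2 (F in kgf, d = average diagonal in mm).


d_avg = (0.1093+0.1135)/2 = 0.1114 mm
HV = 1.854*10/0.1114^2 = 1494

1494


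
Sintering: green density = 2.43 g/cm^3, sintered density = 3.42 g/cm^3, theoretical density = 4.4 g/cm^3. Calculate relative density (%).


Relative = 3.42 / 4.4 * 100 = 77.7%

77.7


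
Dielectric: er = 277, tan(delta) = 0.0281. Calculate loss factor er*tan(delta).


Loss = 277 * 0.0281 = 7.784

7.784


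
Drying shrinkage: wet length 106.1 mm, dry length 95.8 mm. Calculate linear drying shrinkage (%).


DS = (106.1 - 95.8) / 106.1 * 100 = 9.71%

9.71


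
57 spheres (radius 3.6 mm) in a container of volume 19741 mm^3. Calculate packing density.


V_sphere = 4/3*pi*3.6^3 = 195.4322 mm^3
Total V = 57*195.4322 = 11139.6354 mm^3
PD = 11139.6354 / 19741 = 0.564

0.564


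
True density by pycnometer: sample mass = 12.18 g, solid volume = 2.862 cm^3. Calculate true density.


TD = 12.18 / 2.862 = 4.256 g/cm^3

4.256


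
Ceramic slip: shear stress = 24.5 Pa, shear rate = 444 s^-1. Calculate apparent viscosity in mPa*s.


eta = tau/gamma * 1000 = 24.5/444 * 1000 = 55.2 mPa*s

55.2


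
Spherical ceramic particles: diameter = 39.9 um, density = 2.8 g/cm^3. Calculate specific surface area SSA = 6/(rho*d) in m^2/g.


SSA = 6 / (2.8 * 39.9) = 0.054 m^2/g

0.054


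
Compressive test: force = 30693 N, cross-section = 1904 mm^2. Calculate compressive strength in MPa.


CS = 30693 / 1904 = 16.1 MPa

16.1


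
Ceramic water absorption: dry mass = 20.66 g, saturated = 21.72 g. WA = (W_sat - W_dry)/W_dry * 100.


WA = (21.72 - 20.66) / 20.66 * 100 = 5.13%

5.13


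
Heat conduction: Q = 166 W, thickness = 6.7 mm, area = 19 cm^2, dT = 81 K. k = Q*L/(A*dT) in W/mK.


k = 166*6.7/1000/(19/10000*81) = 7.23 W/mK

7.23


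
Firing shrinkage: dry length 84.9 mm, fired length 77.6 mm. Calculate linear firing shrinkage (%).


FS = (84.9 - 77.6) / 84.9 * 100 = 8.6%

8.6


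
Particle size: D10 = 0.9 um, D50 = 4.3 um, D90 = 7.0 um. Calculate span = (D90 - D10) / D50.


Span = (7.0 - 0.9) / 4.3 = 6.1 / 4.3 = 1.419

1.419


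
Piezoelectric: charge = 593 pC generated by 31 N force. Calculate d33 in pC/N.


d33 = 593 / 31 = 19.1 pC/N

19.1


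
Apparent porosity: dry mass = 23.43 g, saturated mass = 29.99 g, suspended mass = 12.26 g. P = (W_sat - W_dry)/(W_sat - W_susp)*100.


P = (29.99 - 23.43) / (29.99 - 12.26) * 100 = 6.56 / 17.73 * 100 = 37.0%

37.0


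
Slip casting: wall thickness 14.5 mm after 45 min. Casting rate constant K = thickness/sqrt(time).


K = 14.5 / sqrt(45) = 14.5 / 6.7082 = 2.162 mm/min^0.5

2.162


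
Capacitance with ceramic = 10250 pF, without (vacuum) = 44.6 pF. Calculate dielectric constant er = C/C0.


er = 10250 / 44.6 = 229.82

229.82


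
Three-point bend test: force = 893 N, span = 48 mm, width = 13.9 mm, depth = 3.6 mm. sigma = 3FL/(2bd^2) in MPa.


sigma = 3*893*48/(2*13.9*3.6^2) = 356.9 MPa

356.9


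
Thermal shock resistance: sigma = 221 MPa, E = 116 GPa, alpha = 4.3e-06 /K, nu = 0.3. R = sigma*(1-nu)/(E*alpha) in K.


R = 221*(1-0.3)/(116*1000*4.3e-06) = 310 K

310


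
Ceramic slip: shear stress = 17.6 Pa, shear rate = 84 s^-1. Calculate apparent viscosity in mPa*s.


eta = tau/gamma * 1000 = 17.6/84 * 1000 = 209.5 mPa*s

209.5


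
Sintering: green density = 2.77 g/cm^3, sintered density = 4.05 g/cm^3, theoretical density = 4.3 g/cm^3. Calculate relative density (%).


Relative = 4.05 / 4.3 * 100 = 94.2%

94.2


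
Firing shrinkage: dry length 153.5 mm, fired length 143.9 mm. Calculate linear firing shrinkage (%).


FS = (153.5 - 143.9) / 153.5 * 100 = 6.25%

6.25


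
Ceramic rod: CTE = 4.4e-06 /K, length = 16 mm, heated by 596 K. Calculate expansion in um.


dL = 4.4e-06 * 16 * 596 * 1000 = 41.958 um

41.958


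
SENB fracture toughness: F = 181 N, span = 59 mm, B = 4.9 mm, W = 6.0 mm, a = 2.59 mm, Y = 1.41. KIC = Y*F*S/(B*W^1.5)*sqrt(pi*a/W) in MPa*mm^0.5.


KIC = 1.41*181*59/(4.9*6.0^1.5)*sqrt(pi*2.59/6.0) = 243.49

243.49


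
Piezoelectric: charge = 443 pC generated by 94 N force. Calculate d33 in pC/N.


d33 = 443 / 94 = 4.7 pC/N

4.7


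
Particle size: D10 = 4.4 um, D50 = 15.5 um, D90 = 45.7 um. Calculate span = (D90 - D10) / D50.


Span = (45.7 - 4.4) / 15.5 = 41.3 / 15.5 = 2.665

2.665


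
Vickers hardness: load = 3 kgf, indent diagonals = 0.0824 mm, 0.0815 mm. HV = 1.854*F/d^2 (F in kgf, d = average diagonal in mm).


d_avg = (0.0824+0.0815)/2 = 0.08195 mm
HV = 1.854*3/0.08195^2 = 828

828


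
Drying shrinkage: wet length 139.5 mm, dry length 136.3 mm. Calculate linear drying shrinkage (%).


DS = (139.5 - 136.3) / 139.5 * 100 = 2.29%

2.29


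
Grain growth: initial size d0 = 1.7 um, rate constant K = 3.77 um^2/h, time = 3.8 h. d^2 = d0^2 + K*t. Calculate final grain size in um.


d^2 = 1.7^2 + 3.77*3.8 = 17.216
d = sqrt(17.216) = 4.15 um

4.15


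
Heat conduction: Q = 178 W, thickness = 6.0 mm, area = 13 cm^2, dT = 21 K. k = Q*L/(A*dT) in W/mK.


k = 178*6.0/1000/(13/10000*21) = 39.12 W/mK

39.12


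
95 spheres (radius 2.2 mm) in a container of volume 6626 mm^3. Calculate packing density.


V_sphere = 4/3*pi*2.2^3 = 44.6022 mm^3
Total V = 95*44.6022 = 4237.209 mm^3
PD = 4237.209 / 6626 = 0.639

0.639


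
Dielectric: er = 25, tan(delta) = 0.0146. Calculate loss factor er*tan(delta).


Loss = 25 * 0.0146 = 0.365

0.365


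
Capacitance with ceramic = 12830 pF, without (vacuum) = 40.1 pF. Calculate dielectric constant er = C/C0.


er = 12830 / 40.1 = 319.95

319.95


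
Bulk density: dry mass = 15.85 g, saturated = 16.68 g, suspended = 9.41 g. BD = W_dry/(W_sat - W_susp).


BD = 15.85 / (16.68 - 9.41) = 15.85 / 7.27 = 2.18 g/cm^3

2.18


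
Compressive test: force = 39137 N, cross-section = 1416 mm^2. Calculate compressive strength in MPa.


CS = 39137 / 1416 = 27.6 MPa

27.6


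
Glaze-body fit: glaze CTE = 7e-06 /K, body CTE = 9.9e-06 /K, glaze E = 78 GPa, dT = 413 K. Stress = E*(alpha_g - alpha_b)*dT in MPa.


Stress = 78*1000*(7e-06 - 9.9e-06)*413 = -93.4 MPa

-93.4


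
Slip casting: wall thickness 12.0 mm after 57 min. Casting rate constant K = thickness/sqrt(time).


K = 12.0 / sqrt(57) = 12.0 / 7.5498 = 1.589 mm/min^0.5

1.589


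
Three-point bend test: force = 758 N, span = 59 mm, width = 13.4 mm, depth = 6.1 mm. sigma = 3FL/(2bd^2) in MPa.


sigma = 3*758*59/(2*13.4*6.1^2) = 134.5 MPa

134.5


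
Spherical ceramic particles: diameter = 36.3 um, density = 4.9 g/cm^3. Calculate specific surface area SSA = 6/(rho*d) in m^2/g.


SSA = 6 / (4.9 * 36.3) = 0.034 m^2/g

0.034


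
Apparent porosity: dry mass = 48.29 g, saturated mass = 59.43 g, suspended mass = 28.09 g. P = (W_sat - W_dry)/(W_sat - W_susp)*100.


P = (59.43 - 48.29) / (59.43 - 28.09) * 100 = 11.14 / 31.34 * 100 = 35.5%

35.5


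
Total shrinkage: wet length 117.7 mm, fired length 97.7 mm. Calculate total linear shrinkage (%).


TS = (117.7 - 97.7) / 117.7 * 100 = 16.99%

16.99


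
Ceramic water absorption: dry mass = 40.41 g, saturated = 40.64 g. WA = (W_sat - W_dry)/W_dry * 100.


WA = (40.64 - 40.41) / 40.41 * 100 = 0.57%

0.57


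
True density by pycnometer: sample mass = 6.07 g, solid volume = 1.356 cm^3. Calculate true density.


TD = 6.07 / 1.356 = 4.476 g/cm^3

4.476


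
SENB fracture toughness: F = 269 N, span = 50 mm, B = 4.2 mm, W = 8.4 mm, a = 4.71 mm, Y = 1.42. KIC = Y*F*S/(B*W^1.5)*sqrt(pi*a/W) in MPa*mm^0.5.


KIC = 1.42*269*50/(4.2*8.4^1.5)*sqrt(pi*4.71/8.4) = 247.91

247.91


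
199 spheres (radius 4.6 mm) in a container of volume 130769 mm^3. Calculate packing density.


V_sphere = 4/3*pi*4.6^3 = 407.7201 mm^3
Total V = 199*407.7201 = 81136.2999 mm^3
PD = 81136.2999 / 130769 = 0.62

0.62


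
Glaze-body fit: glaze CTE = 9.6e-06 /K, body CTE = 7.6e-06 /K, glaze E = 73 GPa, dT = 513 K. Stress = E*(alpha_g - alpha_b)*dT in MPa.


Stress = 73*1000*(9.6e-06 - 7.6e-06)*513 = 74.9 MPa

74.9


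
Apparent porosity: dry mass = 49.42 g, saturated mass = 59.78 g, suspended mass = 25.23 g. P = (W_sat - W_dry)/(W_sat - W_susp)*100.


P = (59.78 - 49.42) / (59.78 - 25.23) * 100 = 10.36 / 34.55 * 100 = 30.0%

30.0


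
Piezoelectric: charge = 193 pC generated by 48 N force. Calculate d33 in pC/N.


d33 = 193 / 48 = 4.0 pC/N

4.0


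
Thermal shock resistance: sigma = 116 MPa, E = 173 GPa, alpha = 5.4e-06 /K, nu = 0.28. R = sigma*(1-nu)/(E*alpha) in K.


R = 116*(1-0.28)/(173*1000*5.4e-06) = 89 K

89


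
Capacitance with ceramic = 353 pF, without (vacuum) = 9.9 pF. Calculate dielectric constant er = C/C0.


er = 353 / 9.9 = 35.66

35.66


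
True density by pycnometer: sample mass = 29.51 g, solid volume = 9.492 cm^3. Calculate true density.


TD = 29.51 / 9.492 = 3.109 g/cm^3

3.109


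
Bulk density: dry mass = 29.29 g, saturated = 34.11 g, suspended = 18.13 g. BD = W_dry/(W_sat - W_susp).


BD = 29.29 / (34.11 - 18.13) = 29.29 / 15.98 = 1.833 g/cm^3

1.833


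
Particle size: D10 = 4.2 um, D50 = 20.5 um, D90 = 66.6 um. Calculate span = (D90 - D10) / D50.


Span = (66.6 - 4.2) / 20.5 = 62.4 / 20.5 = 3.044

3.044


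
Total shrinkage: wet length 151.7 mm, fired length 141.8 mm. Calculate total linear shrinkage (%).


TS = (151.7 - 141.8) / 151.7 * 100 = 6.53%

6.53


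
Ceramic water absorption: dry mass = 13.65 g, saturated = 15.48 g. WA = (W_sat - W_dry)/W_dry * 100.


WA = (15.48 - 13.65) / 13.65 * 100 = 13.41%

13.41


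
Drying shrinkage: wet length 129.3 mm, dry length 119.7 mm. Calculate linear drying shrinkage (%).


DS = (129.3 - 119.7) / 129.3 * 100 = 7.42%

7.42


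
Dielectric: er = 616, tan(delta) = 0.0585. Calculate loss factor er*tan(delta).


Loss = 616 * 0.0585 = 36.036

36.036


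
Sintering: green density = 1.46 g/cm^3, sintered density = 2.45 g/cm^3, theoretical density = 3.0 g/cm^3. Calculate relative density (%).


Relative = 2.45 / 3.0 * 100 = 81.7%

81.7


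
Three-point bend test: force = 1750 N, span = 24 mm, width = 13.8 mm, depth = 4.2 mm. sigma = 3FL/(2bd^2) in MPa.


sigma = 3*1750*24/(2*13.8*4.2^2) = 258.8 MPa

258.8


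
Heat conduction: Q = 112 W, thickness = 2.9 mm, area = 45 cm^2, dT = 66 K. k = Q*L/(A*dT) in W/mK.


k = 112*2.9/1000/(45/10000*66) = 1.09 W/mK

1.09


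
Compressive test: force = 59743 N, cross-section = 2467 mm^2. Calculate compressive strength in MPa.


CS = 59743 / 2467 = 24.2 MPa

24.2


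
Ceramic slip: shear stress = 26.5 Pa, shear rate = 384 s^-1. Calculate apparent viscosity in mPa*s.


eta = tau/gamma * 1000 = 26.5/384 * 1000 = 69.0 mPa*s

69.0


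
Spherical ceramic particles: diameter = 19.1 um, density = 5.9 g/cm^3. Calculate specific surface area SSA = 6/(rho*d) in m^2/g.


SSA = 6 / (5.9 * 19.1) = 0.053 m^2/g

0.053


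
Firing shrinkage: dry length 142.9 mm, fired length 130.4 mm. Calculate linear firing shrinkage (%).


FS = (142.9 - 130.4) / 142.9 * 100 = 8.75%

8.75


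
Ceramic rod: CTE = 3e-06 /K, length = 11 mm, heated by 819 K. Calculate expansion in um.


dL = 3e-06 * 11 * 819 * 1000 = 27.027 um

27.027


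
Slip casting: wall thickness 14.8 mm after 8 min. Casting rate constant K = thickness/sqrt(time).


K = 14.8 / sqrt(8) = 14.8 / 2.8284 = 5.233 mm/min^0.5

5.233


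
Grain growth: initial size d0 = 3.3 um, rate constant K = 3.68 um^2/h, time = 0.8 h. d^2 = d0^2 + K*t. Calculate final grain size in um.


d^2 = 3.3^2 + 3.68*0.8 = 13.834
d = sqrt(13.834) = 3.72 um

3.72


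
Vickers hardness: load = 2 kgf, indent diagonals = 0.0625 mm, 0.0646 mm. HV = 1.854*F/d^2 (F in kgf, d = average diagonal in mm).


d_avg = (0.0625+0.0646)/2 = 0.06355 mm
HV = 1.854*2/0.06355^2 = 918

918


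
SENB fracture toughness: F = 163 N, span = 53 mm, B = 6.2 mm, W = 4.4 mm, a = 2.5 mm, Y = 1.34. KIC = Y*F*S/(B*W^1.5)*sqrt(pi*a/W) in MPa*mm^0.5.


KIC = 1.34*163*53/(6.2*4.4^1.5)*sqrt(pi*2.5/4.4) = 270.28

270.28


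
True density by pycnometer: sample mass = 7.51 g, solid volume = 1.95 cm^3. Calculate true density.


TD = 7.51 / 1.95 = 3.851 g/cm^3

3.851


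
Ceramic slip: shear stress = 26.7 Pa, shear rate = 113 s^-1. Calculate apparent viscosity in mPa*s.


eta = tau/gamma * 1000 = 26.7/113 * 1000 = 236.3 mPa*s

236.3


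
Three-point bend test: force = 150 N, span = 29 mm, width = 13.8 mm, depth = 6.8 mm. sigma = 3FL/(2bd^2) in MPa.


sigma = 3*150*29/(2*13.8*6.8^2) = 10.2 MPa

10.2


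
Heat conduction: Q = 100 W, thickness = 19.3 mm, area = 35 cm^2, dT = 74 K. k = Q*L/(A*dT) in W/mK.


k = 100*19.3/1000/(35/10000*74) = 7.45 W/mK

7.45


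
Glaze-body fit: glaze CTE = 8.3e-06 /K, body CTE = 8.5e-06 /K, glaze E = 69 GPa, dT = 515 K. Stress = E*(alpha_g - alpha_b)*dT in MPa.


Stress = 69*1000*(8.3e-06 - 8.5e-06)*515 = -7.1 MPa

-7.1


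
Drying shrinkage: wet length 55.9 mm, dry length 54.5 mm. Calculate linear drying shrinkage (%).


DS = (55.9 - 54.5) / 55.9 * 100 = 2.5%

2.5


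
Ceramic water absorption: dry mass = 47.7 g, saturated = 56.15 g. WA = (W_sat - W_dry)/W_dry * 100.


WA = (56.15 - 47.7) / 47.7 * 100 = 17.71%

17.71


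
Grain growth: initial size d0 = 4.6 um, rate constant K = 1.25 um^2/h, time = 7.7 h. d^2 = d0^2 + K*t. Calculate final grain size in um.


d^2 = 4.6^2 + 1.25*7.7 = 30.785
d = sqrt(30.785) = 5.55 um

5.55


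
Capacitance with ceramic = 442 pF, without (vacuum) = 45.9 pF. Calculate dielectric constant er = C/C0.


er = 442 / 45.9 = 9.63

9.63


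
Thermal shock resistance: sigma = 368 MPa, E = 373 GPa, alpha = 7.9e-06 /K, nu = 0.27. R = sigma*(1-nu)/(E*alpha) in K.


R = 368*(1-0.27)/(373*1000*7.9e-06) = 91 K

91


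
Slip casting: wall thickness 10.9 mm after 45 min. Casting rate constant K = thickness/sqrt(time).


K = 10.9 / sqrt(45) = 10.9 / 6.7082 = 1.625 mm/min^0.5

1.625


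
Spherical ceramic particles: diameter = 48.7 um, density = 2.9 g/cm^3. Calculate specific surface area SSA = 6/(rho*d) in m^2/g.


SSA = 6 / (2.9 * 48.7) = 0.042 m^2/g

0.042


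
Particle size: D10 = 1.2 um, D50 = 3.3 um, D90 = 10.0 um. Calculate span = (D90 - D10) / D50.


Span = (10.0 - 1.2) / 3.3 = 8.8 / 3.3 = 2.667

2.667


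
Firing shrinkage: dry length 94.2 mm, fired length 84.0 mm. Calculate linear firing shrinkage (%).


FS = (94.2 - 84.0) / 94.2 * 100 = 10.83%

10.83


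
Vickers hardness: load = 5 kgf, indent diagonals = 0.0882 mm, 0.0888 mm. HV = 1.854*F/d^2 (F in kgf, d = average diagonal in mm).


d_avg = (0.0882+0.0888)/2 = 0.0885 mm
HV = 1.854*5/0.0885^2 = 1184

1184


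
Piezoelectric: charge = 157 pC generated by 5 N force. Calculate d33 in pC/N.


d33 = 157 / 5 = 31.4 pC/N

31.4


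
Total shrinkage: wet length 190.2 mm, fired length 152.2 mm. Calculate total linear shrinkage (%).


TS = (190.2 - 152.2) / 190.2 * 100 = 19.98%

19.98


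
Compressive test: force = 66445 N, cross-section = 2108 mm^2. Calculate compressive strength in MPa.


CS = 66445 / 2108 = 31.5 MPa

31.5


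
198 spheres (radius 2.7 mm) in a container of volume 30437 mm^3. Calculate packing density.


V_sphere = 4/3*pi*2.7^3 = 82.448 mm^3
Total V = 198*82.448 = 16324.704 mm^3
PD = 16324.704 / 30437 = 0.536

0.536


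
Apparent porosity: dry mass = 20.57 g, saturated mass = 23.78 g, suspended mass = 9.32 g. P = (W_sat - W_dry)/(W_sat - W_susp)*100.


P = (23.78 - 20.57) / (23.78 - 9.32) * 100 = 3.21 / 14.46 * 100 = 22.2%

22.2


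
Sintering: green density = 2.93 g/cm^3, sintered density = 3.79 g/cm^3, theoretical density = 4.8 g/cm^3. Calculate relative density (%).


Relative = 3.79 / 4.8 * 100 = 79.0%

79.0


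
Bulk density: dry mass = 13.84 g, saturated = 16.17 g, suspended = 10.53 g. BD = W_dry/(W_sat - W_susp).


BD = 13.84 / (16.17 - 10.53) = 13.84 / 5.64 = 2.454 g/cm^3

2.454


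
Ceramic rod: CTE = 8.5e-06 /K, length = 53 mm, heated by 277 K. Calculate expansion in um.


dL = 8.5e-06 * 53 * 277 * 1000 = 124.789 um

124.789
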